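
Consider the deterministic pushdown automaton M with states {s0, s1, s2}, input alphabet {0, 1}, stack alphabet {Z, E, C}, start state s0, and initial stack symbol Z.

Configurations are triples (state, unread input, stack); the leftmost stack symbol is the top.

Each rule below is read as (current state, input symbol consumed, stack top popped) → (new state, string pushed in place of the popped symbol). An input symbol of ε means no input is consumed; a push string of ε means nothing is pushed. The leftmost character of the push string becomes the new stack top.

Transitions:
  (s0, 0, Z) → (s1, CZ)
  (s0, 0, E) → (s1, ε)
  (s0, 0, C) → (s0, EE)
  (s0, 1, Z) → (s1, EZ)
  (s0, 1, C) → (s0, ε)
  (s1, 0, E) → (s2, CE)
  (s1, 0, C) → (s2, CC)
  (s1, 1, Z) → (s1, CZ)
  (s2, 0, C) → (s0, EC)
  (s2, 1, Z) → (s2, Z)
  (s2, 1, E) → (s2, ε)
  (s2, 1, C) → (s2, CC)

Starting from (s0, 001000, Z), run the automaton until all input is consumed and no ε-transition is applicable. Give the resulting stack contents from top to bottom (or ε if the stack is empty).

CCCCZ

(s0, 001000, Z)
  read 0, top Z: go to s1, push CZ → (s1, 01000, CZ)
  read 0, top C: go to s2, push CC → (s2, 1000, CCZ)
  read 1, top C: go to s2, push CC → (s2, 000, CCCZ)
  read 0, top C: go to s0, push EC → (s0, 00, ECCCZ)
  read 0, top E: go to s1, push ε → (s1, 0, CCCZ)
  read 0, top C: go to s2, push CC → (s2, ε, CCCCZ)
All input consumed in state s2 with stack CCCCZ.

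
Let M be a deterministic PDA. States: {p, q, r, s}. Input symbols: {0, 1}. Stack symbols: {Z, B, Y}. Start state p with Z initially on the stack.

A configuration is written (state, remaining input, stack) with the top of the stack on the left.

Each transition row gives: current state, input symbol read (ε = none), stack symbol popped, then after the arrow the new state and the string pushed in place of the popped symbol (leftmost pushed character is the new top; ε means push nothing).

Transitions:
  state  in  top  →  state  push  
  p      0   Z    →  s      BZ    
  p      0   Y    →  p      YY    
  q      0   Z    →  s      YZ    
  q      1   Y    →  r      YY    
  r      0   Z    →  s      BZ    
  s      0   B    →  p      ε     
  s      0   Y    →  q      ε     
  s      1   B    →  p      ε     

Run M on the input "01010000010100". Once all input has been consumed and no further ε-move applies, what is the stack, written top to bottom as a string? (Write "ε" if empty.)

(p, 01010000010100, Z) ⊢ (s, 1010000010100, BZ) ⊢ (p, 010000010100, Z) ⊢ (s, 10000010100, BZ) ⊢ (p, 0000010100, Z) ⊢ (s, 000010100, BZ) ⊢ (p, 00010100, Z) ⊢ (s, 0010100, BZ) ⊢ (p, 010100, Z) ⊢ (s, 10100, BZ) ⊢ (p, 0100, Z) ⊢ (s, 100, BZ) ⊢ (p, 00, Z) ⊢ (s, 0, BZ) ⊢ (p, ε, Z)
All input consumed in state p with stack Z.

Z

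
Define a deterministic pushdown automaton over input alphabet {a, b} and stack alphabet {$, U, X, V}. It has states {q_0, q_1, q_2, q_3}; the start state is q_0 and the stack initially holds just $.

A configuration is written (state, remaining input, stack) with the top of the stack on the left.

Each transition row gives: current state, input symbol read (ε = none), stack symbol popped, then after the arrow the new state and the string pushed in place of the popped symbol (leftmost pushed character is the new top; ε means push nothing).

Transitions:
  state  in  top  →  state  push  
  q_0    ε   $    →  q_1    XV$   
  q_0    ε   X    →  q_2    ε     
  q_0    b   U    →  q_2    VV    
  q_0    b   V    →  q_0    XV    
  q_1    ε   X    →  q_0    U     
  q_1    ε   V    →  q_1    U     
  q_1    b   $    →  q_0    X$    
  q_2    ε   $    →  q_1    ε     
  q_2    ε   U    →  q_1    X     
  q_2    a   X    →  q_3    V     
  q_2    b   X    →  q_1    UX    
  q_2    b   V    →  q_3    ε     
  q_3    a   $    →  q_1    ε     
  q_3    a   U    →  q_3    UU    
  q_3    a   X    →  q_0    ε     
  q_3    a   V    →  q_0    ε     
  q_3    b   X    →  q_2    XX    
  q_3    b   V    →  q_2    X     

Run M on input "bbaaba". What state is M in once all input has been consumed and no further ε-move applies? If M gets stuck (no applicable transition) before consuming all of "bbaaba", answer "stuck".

stuck

(q_0, bbaaba, $)
  ε-move, top $: go to q_1, push XV$ → (q_1, bbaaba, XV$)
  ε-move, top X: go to q_0, push U → (q_0, bbaaba, UV$)
  read b, top U: go to q_2, push VV → (q_2, baaba, VVV$)
  read b, top V: go to q_3, push ε → (q_3, aaba, VV$)
  read a, top V: go to q_0, push ε → (q_0, aba, V$)
No transition for (q_0, a, top V); M blocks with input aba remaining.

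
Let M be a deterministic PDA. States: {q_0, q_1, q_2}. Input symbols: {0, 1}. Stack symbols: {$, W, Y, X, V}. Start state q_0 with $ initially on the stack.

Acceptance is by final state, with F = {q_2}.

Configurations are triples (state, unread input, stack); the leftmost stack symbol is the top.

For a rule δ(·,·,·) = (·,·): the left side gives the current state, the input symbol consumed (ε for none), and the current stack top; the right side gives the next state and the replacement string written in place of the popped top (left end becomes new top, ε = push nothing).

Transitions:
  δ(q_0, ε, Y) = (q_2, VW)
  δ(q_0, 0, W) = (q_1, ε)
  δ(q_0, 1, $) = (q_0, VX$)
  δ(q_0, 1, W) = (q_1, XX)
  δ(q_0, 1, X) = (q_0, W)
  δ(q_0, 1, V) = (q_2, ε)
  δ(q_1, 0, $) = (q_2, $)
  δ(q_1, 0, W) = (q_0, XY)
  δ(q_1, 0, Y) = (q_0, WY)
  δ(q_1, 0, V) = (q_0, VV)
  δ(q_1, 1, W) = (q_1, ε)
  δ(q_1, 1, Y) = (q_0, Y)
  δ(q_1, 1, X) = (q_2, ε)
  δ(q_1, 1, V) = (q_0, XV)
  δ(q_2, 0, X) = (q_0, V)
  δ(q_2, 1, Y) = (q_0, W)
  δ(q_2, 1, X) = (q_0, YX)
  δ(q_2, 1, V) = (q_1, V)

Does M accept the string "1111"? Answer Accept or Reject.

Reject

(q_0, 1111, $)
  read 1, top $: go to q_0, push VX$ → (q_0, 111, VX$)
  read 1, top V: go to q_2, push ε → (q_2, 11, X$)
  read 1, top X: go to q_0, push YX → (q_0, 1, YX$)
  ε-move, top Y: go to q_2, push VW → (q_2, 1, VWX$)
  read 1, top V: go to q_1, push V → (q_1, ε, VWX$)
All input consumed; state q_1 ∉ F and no further ε-move applies.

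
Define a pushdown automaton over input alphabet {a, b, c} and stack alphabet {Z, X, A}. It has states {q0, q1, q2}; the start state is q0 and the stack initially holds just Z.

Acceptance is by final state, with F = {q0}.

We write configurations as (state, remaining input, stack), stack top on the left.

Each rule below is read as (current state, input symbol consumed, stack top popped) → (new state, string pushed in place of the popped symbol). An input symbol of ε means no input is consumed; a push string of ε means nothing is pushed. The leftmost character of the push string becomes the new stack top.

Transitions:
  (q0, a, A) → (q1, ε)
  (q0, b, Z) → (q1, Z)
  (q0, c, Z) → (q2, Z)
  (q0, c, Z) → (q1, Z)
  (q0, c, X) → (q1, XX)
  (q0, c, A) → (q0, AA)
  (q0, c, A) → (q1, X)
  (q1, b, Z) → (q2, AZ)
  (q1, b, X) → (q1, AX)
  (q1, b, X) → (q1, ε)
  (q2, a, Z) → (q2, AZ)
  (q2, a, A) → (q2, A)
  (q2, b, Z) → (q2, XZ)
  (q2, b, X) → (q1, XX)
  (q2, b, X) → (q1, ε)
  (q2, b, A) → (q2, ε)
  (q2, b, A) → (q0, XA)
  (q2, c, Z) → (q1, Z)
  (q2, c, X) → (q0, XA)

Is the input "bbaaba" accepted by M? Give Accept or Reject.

No computation consumes all input and reaches a final state.

Reject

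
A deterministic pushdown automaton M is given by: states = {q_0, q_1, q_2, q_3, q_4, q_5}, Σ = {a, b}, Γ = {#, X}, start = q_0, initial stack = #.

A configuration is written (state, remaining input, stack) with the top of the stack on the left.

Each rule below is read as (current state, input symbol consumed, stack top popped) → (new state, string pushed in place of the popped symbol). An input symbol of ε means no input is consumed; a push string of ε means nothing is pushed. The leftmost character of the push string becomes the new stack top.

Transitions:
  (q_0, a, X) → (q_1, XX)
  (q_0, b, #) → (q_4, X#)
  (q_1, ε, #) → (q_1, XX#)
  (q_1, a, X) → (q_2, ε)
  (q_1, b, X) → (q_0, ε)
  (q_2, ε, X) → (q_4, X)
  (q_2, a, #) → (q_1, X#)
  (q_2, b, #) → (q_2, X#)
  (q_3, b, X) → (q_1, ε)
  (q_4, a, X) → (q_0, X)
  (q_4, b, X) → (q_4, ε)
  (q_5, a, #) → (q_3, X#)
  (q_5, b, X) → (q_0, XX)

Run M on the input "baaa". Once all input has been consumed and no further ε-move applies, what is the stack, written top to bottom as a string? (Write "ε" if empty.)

X#

(q_0, baaa, #) ⊢ (q_4, aaa, X#) ⊢ (q_0, aa, X#) ⊢ (q_1, a, XX#) ⊢ (q_2, ε, X#) ⊢ (q_4, ε, X#)
All input consumed in state q_4 with stack X#.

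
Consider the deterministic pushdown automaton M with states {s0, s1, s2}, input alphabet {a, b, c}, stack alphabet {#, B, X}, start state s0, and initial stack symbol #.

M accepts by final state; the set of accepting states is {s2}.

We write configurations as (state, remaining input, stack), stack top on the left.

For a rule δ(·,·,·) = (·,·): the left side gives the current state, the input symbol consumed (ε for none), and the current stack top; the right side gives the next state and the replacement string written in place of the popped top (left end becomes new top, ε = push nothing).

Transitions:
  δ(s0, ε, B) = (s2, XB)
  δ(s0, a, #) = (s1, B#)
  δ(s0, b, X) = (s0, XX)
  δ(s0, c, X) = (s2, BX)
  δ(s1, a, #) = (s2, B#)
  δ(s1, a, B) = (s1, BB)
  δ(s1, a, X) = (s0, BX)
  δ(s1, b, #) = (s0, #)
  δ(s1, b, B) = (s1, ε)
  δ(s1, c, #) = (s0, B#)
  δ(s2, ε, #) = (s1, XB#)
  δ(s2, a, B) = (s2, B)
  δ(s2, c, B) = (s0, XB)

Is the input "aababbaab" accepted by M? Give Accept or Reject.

(s0, aababbaab, #)
  read a, top #: go to s1, push B# → (s1, ababbaab, B#)
  read a, top B: go to s1, push BB → (s1, babbaab, BB#)
  read b, top B: go to s1, push ε → (s1, abbaab, B#)
  read a, top B: go to s1, push BB → (s1, bbaab, BB#)
  read b, top B: go to s1, push ε → (s1, baab, B#)
  read b, top B: go to s1, push ε → (s1, aab, #)
  read a, top #: go to s2, push B# → (s2, ab, B#)
  read a, top B: go to s2, push B → (s2, b, B#)
No transition applies at (s2, b, B#); input not fully consumed.

Reject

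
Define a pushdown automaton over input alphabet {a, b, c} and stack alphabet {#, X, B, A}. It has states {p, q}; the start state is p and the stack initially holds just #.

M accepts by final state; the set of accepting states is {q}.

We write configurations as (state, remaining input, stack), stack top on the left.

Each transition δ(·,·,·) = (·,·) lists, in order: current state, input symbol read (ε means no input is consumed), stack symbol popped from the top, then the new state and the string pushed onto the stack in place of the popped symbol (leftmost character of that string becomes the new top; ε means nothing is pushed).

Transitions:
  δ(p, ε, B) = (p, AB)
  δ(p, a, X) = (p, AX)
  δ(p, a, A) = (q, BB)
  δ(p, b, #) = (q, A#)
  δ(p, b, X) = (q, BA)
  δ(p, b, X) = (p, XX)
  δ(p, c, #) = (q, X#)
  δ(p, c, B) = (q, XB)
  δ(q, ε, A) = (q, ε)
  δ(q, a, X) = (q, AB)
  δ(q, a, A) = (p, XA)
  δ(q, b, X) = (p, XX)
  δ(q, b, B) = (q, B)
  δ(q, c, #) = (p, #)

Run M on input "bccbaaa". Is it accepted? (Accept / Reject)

No computation consumes all input and reaches a final state.

Reject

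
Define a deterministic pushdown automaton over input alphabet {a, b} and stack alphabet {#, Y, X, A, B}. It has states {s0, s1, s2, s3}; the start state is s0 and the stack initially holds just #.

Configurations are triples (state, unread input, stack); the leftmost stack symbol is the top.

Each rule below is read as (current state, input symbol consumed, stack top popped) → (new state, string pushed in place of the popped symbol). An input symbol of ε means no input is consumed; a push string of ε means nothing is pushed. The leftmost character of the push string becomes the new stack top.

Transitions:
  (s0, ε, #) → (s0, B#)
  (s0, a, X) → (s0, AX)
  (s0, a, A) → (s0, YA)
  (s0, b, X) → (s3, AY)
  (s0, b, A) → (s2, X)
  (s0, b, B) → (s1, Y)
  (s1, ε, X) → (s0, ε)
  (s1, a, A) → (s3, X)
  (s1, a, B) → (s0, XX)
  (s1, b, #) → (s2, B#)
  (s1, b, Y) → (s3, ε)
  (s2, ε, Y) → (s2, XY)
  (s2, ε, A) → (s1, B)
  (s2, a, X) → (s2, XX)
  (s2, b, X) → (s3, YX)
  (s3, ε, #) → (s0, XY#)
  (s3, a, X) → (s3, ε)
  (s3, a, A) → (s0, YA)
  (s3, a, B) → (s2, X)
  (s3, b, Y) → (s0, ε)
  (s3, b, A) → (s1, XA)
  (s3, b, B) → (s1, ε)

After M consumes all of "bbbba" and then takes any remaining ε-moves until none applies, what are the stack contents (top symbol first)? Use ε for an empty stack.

YAYY#

(s0, bbbba, #) ⊢ (s0, bbbba, B#) ⊢ (s1, bbba, Y#) ⊢ (s3, bba, #) ⊢ (s0, bba, XY#) ⊢ (s3, ba, AYY#) ⊢ (s1, a, XAYY#) ⊢ (s0, a, AYY#) ⊢ (s0, ε, YAYY#)
All input consumed in state s0 with stack YAYY#.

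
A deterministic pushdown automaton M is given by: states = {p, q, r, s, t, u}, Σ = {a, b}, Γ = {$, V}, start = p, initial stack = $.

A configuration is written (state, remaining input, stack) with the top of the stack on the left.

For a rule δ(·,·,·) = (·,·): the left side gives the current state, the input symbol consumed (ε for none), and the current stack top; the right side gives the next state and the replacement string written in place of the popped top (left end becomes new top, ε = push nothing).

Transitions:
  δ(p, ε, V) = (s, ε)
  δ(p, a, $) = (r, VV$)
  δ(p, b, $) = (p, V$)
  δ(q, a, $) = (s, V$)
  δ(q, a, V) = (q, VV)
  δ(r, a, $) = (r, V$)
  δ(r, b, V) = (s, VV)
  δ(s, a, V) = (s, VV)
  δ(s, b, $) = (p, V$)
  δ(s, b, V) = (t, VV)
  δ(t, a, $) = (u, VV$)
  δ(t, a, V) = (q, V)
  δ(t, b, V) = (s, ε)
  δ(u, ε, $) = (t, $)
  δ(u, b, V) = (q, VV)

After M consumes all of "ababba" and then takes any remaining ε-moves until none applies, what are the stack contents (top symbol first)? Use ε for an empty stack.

VVVVV$

(p, ababba, $) ⊢ (r, babba, VV$) ⊢ (s, abba, VVV$) ⊢ (s, bba, VVVV$) ⊢ (t, ba, VVVVV$) ⊢ (s, a, VVVV$) ⊢ (s, ε, VVVVV$)
All input consumed in state s with stack VVVVV$.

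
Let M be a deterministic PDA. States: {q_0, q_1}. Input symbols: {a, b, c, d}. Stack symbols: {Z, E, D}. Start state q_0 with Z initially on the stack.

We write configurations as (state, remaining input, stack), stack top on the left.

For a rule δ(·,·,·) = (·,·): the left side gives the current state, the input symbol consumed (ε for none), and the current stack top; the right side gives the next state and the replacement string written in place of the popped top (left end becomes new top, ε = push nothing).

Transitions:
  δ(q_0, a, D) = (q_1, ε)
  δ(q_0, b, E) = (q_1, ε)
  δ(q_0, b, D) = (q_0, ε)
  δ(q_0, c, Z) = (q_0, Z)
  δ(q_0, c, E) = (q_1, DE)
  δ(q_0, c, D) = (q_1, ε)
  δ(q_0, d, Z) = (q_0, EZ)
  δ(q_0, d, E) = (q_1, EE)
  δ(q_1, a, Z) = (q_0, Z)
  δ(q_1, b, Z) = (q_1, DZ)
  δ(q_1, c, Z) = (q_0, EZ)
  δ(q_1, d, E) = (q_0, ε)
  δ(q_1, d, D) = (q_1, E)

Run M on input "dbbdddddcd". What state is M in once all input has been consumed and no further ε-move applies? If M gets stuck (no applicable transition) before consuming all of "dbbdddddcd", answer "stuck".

(q_0, dbbdddddcd, Z)
  read d, top Z: go to q_0, push EZ → (q_0, bbdddddcd, EZ)
  read b, top E: go to q_1, push ε → (q_1, bdddddcd, Z)
  read b, top Z: go to q_1, push DZ → (q_1, dddddcd, DZ)
  read d, top D: go to q_1, push E → (q_1, ddddcd, EZ)
  read d, top E: go to q_0, push ε → (q_0, dddcd, Z)
  read d, top Z: go to q_0, push EZ → (q_0, ddcd, EZ)
  read d, top E: go to q_1, push EE → (q_1, dcd, EEZ)
  read d, top E: go to q_0, push ε → (q_0, cd, EZ)
  read c, top E: go to q_1, push DE → (q_1, d, DEZ)
  read d, top D: go to q_1, push E → (q_1, ε, EEZ)
All input consumed; M is in state q_1.

q_1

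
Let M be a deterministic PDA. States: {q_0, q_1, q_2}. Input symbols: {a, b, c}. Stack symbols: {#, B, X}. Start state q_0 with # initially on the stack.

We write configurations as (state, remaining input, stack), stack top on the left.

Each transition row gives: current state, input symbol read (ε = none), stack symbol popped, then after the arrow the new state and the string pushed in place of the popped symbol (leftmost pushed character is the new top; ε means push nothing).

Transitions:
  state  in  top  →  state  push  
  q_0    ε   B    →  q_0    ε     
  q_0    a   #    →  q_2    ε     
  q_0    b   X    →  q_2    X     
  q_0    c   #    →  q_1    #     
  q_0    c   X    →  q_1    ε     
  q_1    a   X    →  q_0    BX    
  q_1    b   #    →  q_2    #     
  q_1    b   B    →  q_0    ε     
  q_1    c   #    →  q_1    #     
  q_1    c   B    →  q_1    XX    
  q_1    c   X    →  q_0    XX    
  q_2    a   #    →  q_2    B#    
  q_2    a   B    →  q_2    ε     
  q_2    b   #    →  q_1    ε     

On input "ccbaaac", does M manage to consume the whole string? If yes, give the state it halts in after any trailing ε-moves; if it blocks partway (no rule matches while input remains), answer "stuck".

(q_0, ccbaaac, #) ⊢ (q_1, cbaaac, #) ⊢ (q_1, baaac, #) ⊢ (q_2, aaac, #) ⊢ (q_2, aac, B#) ⊢ (q_2, ac, #) ⊢ (q_2, c, B#)
No transition for (q_2, c, top B); M blocks with input c remaining.

stuck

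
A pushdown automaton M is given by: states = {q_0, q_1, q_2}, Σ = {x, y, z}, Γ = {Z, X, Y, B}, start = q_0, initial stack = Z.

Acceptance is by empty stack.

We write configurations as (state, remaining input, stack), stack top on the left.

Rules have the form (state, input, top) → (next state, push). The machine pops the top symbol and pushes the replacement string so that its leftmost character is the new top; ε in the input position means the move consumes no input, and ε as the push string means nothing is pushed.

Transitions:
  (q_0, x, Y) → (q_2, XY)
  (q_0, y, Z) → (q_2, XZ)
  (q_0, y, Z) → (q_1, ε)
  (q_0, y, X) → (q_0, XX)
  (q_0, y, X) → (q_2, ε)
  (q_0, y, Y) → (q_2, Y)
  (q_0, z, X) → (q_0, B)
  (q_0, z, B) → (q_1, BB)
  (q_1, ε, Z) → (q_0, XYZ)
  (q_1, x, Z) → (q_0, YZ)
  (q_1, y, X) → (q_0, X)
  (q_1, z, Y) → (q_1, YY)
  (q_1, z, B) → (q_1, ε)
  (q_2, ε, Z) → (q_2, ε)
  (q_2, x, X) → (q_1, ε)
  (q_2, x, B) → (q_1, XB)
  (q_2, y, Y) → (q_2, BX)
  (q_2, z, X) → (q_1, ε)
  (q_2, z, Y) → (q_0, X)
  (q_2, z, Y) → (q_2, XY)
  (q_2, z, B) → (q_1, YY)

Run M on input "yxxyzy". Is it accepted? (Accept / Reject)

One accepting computation: (q_0, yxxyzy, Z) ⊢ (q_2, xxyzy, XZ) ⊢ (q_1, xyzy, Z) ⊢ (q_0, yzy, YZ) ⊢ (q_2, zy, YZ) ⊢ (q_0, y, XZ) ⊢ (q_2, ε, Z) ⊢ (q_2, ε, ε)
All input consumed and the stack is empty.

Accept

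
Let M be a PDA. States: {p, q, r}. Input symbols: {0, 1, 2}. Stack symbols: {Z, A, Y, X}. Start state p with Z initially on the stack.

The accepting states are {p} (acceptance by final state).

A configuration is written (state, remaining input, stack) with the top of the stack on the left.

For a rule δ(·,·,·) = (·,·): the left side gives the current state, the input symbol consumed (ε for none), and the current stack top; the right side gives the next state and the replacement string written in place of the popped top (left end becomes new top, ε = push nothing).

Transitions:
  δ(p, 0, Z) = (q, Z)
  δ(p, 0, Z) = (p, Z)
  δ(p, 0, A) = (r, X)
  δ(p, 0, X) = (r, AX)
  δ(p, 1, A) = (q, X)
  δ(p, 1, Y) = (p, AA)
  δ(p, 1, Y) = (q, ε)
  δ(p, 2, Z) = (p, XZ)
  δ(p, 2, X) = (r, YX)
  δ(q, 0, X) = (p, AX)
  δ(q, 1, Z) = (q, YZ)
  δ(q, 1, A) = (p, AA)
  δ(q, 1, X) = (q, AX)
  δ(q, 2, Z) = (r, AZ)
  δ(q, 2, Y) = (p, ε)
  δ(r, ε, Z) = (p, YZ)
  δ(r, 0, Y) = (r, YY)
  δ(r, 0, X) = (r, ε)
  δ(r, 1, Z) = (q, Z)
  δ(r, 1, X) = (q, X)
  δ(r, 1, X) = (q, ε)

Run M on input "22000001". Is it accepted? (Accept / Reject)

Reject

No computation consumes all input and reaches a final state.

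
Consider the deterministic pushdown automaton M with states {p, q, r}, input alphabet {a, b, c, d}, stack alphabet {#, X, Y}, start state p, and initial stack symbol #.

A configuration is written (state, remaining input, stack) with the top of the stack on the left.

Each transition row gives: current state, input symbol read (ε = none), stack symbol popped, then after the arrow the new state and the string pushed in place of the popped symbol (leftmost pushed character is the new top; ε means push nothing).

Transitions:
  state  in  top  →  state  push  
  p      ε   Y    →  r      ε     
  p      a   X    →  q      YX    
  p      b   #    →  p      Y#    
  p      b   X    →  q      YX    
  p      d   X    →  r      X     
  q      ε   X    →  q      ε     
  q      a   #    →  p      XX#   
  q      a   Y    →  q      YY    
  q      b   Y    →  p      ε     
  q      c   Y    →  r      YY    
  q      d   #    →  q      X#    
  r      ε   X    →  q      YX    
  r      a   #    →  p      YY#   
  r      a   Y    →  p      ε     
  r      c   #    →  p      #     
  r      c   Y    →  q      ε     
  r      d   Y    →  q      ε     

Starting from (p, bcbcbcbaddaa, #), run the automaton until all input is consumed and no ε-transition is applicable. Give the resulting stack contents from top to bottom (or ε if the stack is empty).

YXX#

(p, bcbcbcbaddaa, #) ⊢ (p, cbcbcbaddaa, Y#) ⊢ (r, cbcbcbaddaa, #) ⊢ (p, bcbcbaddaa, #) ⊢ (p, cbcbaddaa, Y#) ⊢ (r, cbcbaddaa, #) ⊢ (p, bcbaddaa, #) ⊢ (p, cbaddaa, Y#) ⊢ (r, cbaddaa, #) ⊢ (p, baddaa, #) ⊢ (p, addaa, Y#) ⊢ (r, addaa, #) ⊢ (p, ddaa, YY#) ⊢ (r, ddaa, Y#) ⊢ (q, daa, #) ⊢ (q, aa, X#) ⊢ (q, aa, #) ⊢ (p, a, XX#) ⊢ (q, ε, YXX#)
All input consumed in state q with stack YXX#.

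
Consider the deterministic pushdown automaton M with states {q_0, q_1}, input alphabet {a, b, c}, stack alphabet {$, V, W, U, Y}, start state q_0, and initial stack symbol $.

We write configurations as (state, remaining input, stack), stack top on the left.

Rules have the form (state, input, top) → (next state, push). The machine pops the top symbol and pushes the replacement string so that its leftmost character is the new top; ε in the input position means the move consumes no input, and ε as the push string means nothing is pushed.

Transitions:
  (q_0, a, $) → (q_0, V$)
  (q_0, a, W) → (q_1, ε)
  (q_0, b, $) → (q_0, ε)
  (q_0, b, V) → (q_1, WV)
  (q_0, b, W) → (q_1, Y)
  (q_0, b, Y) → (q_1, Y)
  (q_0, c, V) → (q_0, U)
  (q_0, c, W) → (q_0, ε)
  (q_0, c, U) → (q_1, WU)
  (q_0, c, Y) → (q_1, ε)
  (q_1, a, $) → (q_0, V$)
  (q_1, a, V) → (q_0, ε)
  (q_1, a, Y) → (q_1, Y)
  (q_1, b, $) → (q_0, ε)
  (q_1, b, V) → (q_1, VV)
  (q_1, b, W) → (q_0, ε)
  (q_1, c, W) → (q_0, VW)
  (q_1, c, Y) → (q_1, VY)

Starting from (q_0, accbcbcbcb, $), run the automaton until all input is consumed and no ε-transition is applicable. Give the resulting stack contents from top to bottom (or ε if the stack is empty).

(q_0, accbcbcbcb, $)
  read a, top $: go to q_0, push V$ → (q_0, ccbcbcbcb, V$)
  read c, top V: go to q_0, push U → (q_0, cbcbcbcb, U$)
  read c, top U: go to q_1, push WU → (q_1, bcbcbcb, WU$)
  read b, top W: go to q_0, push ε → (q_0, cbcbcb, U$)
  read c, top U: go to q_1, push WU → (q_1, bcbcb, WU$)
  read b, top W: go to q_0, push ε → (q_0, cbcb, U$)
  read c, top U: go to q_1, push WU → (q_1, bcb, WU$)
  read b, top W: go to q_0, push ε → (q_0, cb, U$)
  read c, top U: go to q_1, push WU → (q_1, b, WU$)
  read b, top W: go to q_0, push ε → (q_0, ε, U$)
All input consumed in state q_0 with stack U$.

U$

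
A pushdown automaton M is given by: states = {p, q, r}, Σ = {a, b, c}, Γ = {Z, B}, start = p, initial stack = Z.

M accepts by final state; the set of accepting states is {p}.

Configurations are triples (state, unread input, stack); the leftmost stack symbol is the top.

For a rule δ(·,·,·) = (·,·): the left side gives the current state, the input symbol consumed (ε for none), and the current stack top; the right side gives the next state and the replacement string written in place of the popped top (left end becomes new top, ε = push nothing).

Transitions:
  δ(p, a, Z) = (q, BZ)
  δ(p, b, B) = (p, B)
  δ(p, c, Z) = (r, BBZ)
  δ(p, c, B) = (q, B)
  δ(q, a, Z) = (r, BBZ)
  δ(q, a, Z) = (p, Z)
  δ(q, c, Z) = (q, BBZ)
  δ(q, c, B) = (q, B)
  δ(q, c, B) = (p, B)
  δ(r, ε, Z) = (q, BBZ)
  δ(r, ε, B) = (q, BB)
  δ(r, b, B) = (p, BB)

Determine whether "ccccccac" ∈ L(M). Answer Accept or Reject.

No computation consumes all input and reaches a final state.

Reject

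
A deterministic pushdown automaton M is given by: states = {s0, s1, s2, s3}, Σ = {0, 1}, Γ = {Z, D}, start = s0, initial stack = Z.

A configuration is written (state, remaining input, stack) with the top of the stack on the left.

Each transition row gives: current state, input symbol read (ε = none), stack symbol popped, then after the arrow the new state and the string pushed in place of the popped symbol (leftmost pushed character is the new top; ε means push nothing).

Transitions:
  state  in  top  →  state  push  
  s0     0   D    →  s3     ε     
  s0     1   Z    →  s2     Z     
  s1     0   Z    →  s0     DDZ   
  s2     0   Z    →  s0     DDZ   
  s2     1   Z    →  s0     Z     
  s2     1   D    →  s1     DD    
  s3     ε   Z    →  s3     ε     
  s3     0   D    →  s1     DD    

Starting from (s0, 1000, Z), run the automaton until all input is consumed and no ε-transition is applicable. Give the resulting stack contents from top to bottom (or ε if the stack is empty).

DDZ

(s0, 1000, Z)
  read 1, top Z: go to s2, push Z → (s2, 000, Z)
  read 0, top Z: go to s0, push DDZ → (s0, 00, DDZ)
  read 0, top D: go to s3, push ε → (s3, 0, DZ)
  read 0, top D: go to s1, push DD → (s1, ε, DDZ)
All input consumed in state s1 with stack DDZ.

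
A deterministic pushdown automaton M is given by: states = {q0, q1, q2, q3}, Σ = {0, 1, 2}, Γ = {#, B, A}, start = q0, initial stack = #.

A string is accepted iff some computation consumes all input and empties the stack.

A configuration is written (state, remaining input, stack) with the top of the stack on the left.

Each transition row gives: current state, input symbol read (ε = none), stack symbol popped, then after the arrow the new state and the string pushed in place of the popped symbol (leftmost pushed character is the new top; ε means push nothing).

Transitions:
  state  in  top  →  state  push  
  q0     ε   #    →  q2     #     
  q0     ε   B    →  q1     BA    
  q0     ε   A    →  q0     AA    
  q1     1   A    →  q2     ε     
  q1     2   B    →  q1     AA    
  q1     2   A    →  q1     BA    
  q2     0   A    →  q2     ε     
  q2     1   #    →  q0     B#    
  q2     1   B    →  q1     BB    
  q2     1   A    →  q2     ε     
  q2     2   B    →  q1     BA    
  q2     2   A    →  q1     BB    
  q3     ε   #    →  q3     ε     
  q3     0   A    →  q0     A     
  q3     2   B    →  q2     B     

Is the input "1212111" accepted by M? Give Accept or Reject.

Reject

(q0, 1212111, #) ⊢ (q2, 1212111, #) ⊢ (q0, 212111, B#) ⊢ (q1, 212111, BA#) ⊢ (q1, 12111, AAA#) ⊢ (q2, 2111, AA#) ⊢ (q1, 111, BBA#)
No transition applies at (q1, 111, BBA#); input not fully consumed.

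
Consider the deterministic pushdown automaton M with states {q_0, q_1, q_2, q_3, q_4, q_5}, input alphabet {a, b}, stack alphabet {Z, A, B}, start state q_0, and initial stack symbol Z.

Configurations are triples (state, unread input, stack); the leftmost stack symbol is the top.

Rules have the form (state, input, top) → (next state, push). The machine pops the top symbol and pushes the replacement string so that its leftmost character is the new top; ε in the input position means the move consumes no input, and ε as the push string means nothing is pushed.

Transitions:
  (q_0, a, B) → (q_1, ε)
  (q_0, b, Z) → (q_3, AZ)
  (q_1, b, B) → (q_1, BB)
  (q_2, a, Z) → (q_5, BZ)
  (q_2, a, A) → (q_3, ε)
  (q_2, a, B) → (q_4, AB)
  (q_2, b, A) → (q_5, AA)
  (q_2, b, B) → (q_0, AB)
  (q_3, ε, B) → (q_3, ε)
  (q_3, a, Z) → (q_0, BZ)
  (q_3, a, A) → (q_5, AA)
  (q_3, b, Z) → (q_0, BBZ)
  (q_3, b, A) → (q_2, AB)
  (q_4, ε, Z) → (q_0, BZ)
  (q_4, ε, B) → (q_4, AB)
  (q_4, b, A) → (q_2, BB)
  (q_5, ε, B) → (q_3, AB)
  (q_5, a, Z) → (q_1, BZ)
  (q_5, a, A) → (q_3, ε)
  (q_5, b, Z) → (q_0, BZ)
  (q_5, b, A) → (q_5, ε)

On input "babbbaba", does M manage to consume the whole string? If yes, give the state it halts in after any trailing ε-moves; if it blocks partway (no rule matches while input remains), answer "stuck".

(q_0, babbbaba, Z) ⊢ (q_3, abbbaba, AZ) ⊢ (q_5, bbbaba, AAZ) ⊢ (q_5, bbaba, AZ) ⊢ (q_5, baba, Z) ⊢ (q_0, aba, BZ) ⊢ (q_1, ba, Z)
No transition for (q_1, b, top Z); M blocks with input ba remaining.

stuck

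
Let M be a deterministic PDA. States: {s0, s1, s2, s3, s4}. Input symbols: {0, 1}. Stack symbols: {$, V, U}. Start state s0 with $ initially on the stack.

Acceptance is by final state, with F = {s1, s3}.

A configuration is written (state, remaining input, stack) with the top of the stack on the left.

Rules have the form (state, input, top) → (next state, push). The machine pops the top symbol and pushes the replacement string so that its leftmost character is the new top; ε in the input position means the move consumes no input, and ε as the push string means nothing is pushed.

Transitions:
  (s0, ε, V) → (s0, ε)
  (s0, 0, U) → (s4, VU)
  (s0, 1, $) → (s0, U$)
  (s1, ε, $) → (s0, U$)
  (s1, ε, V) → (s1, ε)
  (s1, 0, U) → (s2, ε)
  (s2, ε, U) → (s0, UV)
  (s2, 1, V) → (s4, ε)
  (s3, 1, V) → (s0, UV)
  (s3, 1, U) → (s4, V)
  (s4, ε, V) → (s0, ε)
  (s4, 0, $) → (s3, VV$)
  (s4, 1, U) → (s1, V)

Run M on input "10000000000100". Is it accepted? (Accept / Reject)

Reject

(s0, 10000000000100, $)
  read 1, top $: go to s0, push U$ → (s0, 0000000000100, U$)
  read 0, top U: go to s4, push VU → (s4, 000000000100, VU$)
  ε-move, top V: go to s0, push ε → (s0, 000000000100, U$)
  read 0, top U: go to s4, push VU → (s4, 00000000100, VU$)
  ε-move, top V: go to s0, push ε → (s0, 00000000100, U$)
  read 0, top U: go to s4, push VU → (s4, 0000000100, VU$)
  ε-move, top V: go to s0, push ε → (s0, 0000000100, U$)
  read 0, top U: go to s4, push VU → (s4, 000000100, VU$)
  ε-move, top V: go to s0, push ε → (s0, 000000100, U$)
  read 0, top U: go to s4, push VU → (s4, 00000100, VU$)
  ε-move, top V: go to s0, push ε → (s0, 00000100, U$)
  read 0, top U: go to s4, push VU → (s4, 0000100, VU$)
  ε-move, top V: go to s0, push ε → (s0, 0000100, U$)
  read 0, top U: go to s4, push VU → (s4, 000100, VU$)
  ε-move, top V: go to s0, push ε → (s0, 000100, U$)
  read 0, top U: go to s4, push VU → (s4, 00100, VU$)
  ε-move, top V: go to s0, push ε → (s0, 00100, U$)
  read 0, top U: go to s4, push VU → (s4, 0100, VU$)
  ε-move, top V: go to s0, push ε → (s0, 0100, U$)
  read 0, top U: go to s4, push VU → (s4, 100, VU$)
  ε-move, top V: go to s0, push ε → (s0, 100, U$)
No transition applies at (s0, 100, U$); input not fully consumed.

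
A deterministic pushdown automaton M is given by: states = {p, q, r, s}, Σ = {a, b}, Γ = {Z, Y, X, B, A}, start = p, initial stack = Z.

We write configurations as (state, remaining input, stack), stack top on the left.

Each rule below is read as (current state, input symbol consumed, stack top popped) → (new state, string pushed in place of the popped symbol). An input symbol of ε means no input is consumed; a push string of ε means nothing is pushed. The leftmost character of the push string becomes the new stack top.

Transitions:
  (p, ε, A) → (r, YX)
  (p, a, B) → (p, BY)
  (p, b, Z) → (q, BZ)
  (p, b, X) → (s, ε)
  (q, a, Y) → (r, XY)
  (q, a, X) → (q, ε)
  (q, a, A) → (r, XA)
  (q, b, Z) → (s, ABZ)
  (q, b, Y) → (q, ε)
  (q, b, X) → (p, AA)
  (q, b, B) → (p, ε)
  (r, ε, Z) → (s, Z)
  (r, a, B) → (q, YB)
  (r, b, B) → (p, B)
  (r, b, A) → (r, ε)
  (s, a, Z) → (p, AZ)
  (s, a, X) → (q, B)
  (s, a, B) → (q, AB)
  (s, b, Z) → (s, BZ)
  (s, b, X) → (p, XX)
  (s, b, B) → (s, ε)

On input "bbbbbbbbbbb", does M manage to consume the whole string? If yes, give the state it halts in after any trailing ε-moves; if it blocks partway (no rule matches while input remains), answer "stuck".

q

(p, bbbbbbbbbbb, Z)
  read b, top Z: go to q, push BZ → (q, bbbbbbbbbb, BZ)
  read b, top B: go to p, push ε → (p, bbbbbbbbb, Z)
  read b, top Z: go to q, push BZ → (q, bbbbbbbb, BZ)
  read b, top B: go to p, push ε → (p, bbbbbbb, Z)
  read b, top Z: go to q, push BZ → (q, bbbbbb, BZ)
  read b, top B: go to p, push ε → (p, bbbbb, Z)
  read b, top Z: go to q, push BZ → (q, bbbb, BZ)
  read b, top B: go to p, push ε → (p, bbb, Z)
  read b, top Z: go to q, push BZ → (q, bb, BZ)
  read b, top B: go to p, push ε → (p, b, Z)
  read b, top Z: go to q, push BZ → (q, ε, BZ)
All input consumed; M is in state q.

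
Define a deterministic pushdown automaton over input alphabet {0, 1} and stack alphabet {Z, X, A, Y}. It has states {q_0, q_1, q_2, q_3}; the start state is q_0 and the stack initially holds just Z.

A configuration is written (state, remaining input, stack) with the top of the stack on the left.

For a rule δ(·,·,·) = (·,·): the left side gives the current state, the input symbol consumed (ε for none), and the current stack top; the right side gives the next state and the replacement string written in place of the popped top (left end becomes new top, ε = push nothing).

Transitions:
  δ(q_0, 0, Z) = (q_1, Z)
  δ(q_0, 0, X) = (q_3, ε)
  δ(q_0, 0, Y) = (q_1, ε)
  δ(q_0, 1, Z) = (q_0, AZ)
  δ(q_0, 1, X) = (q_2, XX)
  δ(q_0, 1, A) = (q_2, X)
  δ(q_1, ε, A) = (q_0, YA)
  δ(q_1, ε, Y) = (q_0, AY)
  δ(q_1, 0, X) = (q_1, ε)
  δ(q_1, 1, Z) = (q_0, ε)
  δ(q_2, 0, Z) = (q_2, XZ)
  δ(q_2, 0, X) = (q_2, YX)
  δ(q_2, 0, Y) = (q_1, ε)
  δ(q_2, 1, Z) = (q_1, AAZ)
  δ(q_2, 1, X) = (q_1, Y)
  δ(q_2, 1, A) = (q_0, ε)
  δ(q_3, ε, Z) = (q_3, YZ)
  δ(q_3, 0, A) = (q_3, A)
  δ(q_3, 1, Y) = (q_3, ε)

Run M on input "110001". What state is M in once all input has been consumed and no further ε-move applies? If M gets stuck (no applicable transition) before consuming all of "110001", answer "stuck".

(q_0, 110001, Z)
  read 1, top Z: go to q_0, push AZ → (q_0, 10001, AZ)
  read 1, top A: go to q_2, push X → (q_2, 0001, XZ)
  read 0, top X: go to q_2, push YX → (q_2, 001, YXZ)
  read 0, top Y: go to q_1, push ε → (q_1, 01, XZ)
  read 0, top X: go to q_1, push ε → (q_1, 1, Z)
  read 1, top Z: go to q_0, push ε → (q_0, ε, ε)
All input consumed; M is in state q_0.

q_0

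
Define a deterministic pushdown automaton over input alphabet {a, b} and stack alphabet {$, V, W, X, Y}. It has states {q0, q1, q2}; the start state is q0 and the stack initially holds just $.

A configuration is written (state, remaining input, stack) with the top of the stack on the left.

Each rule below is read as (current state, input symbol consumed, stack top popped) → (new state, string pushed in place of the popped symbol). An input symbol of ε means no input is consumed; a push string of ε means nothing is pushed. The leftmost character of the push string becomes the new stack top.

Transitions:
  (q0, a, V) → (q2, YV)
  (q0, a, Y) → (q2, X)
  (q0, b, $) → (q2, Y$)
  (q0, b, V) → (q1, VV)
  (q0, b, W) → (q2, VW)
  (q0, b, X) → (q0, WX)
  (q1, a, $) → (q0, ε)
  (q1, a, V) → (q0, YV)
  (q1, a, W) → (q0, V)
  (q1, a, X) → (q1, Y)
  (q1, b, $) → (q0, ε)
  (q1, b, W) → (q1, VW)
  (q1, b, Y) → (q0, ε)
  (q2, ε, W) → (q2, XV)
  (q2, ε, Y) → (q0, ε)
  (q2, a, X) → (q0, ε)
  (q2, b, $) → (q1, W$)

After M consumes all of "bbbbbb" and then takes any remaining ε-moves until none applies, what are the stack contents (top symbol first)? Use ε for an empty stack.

(q0, bbbbbb, $)
  read b, top $: go to q2, push Y$ → (q2, bbbbb, Y$)
  ε-move, top Y: go to q0, push ε → (q0, bbbbb, $)
  read b, top $: go to q2, push Y$ → (q2, bbbb, Y$)
  ε-move, top Y: go to q0, push ε → (q0, bbbb, $)
  read b, top $: go to q2, push Y$ → (q2, bbb, Y$)
  ε-move, top Y: go to q0, push ε → (q0, bbb, $)
  read b, top $: go to q2, push Y$ → (q2, bb, Y$)
  ε-move, top Y: go to q0, push ε → (q0, bb, $)
  read b, top $: go to q2, push Y$ → (q2, b, Y$)
  ε-move, top Y: go to q0, push ε → (q0, b, $)
  read b, top $: go to q2, push Y$ → (q2, ε, Y$)
  ε-move, top Y: go to q0, push ε → (q0, ε, $)
All input consumed in state q0 with stack $.

$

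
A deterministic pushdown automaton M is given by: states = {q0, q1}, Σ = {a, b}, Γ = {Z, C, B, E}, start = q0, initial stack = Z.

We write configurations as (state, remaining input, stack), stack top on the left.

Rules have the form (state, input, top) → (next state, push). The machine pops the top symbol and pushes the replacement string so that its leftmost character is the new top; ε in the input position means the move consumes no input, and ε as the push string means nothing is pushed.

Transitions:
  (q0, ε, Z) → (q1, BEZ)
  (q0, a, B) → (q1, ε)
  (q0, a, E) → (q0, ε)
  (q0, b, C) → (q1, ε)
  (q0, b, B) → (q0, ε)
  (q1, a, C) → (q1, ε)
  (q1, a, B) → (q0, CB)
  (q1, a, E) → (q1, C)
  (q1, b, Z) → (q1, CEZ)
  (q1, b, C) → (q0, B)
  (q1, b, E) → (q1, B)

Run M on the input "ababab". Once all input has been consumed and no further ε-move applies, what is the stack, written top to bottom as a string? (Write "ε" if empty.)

(q0, ababab, Z) ⊢ (q1, ababab, BEZ) ⊢ (q0, babab, CBEZ) ⊢ (q1, abab, BEZ) ⊢ (q0, bab, CBEZ) ⊢ (q1, ab, BEZ) ⊢ (q0, b, CBEZ) ⊢ (q1, ε, BEZ)
All input consumed in state q1 with stack BEZ.

BEZ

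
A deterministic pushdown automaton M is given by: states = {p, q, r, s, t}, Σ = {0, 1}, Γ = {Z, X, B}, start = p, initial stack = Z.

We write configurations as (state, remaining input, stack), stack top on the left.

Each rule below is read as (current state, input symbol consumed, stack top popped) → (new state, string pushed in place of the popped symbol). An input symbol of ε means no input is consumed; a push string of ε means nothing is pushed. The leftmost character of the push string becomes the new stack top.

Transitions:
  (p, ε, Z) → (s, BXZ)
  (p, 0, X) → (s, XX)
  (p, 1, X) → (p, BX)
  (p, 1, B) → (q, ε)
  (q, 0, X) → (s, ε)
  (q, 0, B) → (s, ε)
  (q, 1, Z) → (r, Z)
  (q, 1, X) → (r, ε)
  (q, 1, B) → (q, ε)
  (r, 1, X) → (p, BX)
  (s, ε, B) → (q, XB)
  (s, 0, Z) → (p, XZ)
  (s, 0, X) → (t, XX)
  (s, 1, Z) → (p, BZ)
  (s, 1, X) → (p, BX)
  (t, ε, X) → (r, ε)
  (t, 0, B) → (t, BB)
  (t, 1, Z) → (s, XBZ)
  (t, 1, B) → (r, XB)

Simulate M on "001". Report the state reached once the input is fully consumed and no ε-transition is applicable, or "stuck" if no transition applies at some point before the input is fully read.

(p, 001, Z) ⊢ (s, 001, BXZ) ⊢ (q, 001, XBXZ) ⊢ (s, 01, BXZ) ⊢ (q, 01, XBXZ) ⊢ (s, 1, BXZ) ⊢ (q, 1, XBXZ) ⊢ (r, ε, BXZ)
All input consumed; M is in state r.

r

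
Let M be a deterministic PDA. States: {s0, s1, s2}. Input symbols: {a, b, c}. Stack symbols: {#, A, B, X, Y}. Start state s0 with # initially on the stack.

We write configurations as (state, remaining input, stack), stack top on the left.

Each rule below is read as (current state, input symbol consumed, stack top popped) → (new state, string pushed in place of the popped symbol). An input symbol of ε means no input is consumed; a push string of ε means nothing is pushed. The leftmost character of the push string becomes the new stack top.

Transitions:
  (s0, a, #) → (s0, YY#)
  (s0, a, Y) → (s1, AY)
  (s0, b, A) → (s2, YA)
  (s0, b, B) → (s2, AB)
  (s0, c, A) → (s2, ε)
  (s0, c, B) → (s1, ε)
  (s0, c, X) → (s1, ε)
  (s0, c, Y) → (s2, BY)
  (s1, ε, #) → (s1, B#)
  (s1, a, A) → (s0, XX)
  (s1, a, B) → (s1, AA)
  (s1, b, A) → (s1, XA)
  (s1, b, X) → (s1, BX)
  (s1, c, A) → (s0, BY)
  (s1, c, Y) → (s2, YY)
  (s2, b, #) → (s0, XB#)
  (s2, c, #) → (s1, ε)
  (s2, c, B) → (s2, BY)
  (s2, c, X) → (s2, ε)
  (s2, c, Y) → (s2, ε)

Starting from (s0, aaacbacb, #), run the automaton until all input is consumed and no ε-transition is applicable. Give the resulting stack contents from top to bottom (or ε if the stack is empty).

(s0, aaacbacb, #)
  read a, top #: go to s0, push YY# → (s0, aacbacb, YY#)
  read a, top Y: go to s1, push AY → (s1, acbacb, AYY#)
  read a, top A: go to s0, push XX → (s0, cbacb, XXYY#)
  read c, top X: go to s1, push ε → (s1, bacb, XYY#)
  read b, top X: go to s1, push BX → (s1, acb, BXYY#)
  read a, top B: go to s1, push AA → (s1, cb, AAXYY#)
  read c, top A: go to s0, push BY → (s0, b, BYAXYY#)
  read b, top B: go to s2, push AB → (s2, ε, ABYAXYY#)
All input consumed in state s2 with stack ABYAXYY#.

ABYAXYY#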